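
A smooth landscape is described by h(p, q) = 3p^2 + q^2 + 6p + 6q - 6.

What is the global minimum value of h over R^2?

h(p,q) separates as A(p) + B(q) − 6, so its minimum is min A + min B − 6.
A'(p) = 6p + 6 vanishes at p ∈ {-1}; B'(q) = 2q + 6 vanishes at q ∈ {-3}.
Local minima of A (where A''>0): A(-1)=-3. Local minima of B: B(-3)=-9.
So the global minimum of h is A(-1) + B(-3) − 6 = -3 − 9 − 6 = -18, attained at (-1, -3).

-18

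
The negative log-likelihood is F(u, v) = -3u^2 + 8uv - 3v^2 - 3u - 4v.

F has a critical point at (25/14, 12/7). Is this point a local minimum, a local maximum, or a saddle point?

The Hessian of F is constant: H = [[-6, 8], [8, -6]].
det(H) = (-6)·(-6) − 8² = -28.
Since det(H) < 0, H is indefinite and the critical point is a saddle point.

saddle point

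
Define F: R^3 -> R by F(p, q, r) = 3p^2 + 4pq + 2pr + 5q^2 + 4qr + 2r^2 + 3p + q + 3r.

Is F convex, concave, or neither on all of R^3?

F is quadratic, so its Hessian is the constant matrix H = [[6, 4, 2], [4, 10, 4], [2, 4, 4]].
Leading principal minors: 6, 44, 104.
All positive ⇒ H ≻ 0 ⇒ convex.

convex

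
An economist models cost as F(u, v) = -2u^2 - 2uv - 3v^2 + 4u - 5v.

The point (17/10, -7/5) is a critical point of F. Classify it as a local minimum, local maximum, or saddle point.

The Hessian of F is constant: H = [[-4, -2], [-2, -6]].
det(H) = (-4)·(-6) − (-2)² = 20.
det(H) > 0 and tr(H) = -10 < 0, so H is negative definite and the point is a local maximum.

local maximum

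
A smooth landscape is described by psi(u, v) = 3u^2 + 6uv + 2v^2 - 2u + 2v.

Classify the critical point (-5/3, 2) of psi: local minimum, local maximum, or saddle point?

saddle point

The Hessian of psi is constant: H = [[6, 6], [6, 4]].
det(H) = 6·4 − 6² = -12.
Since det(H) < 0, H is indefinite and the critical point is a saddle point.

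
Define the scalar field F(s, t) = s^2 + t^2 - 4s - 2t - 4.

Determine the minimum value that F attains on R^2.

F(s,t) separates as P(s) + Q(t) − 4, so its minimum is min P + min Q − 4.
P'(s) = 2s - 4 vanishes at s ∈ {2}; Q'(t) = 2(t - 1) vanishes at t ∈ {1}.
Local minima of P (where P''>0): P(2)=-4. Local minima of Q: Q(1)=-1.
So the global minimum of F is P(2) + Q(1) − 4 = -4 − 1 − 4 = -9, attained at (2, 1).

-9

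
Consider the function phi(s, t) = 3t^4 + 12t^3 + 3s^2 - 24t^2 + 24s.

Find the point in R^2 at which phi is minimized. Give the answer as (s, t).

phi(s,t) separates as P(s) + Q(t), so its minimum is min P + min Q.
P'(s) = 6s + 24 vanishes at s ∈ {-4}; Q'(t) = 12t(t - 1)(t + 4) vanishes at t ∈ {-4, 0, 1}.
Local minima of P (where P''>0): P(-4)=-48. Local minima of Q: Q(-4)=-384, Q(1)=-9.
So the global minimum of phi is P(-4) + Q(-4) = -48 − 384 = -432, attained at (-4, -4).

(-4, -4)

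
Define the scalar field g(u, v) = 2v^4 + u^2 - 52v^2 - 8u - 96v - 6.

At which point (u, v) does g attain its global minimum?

(4, 4)

g(u,v) separates as P(u) + Q(v) − 6, so its minimum is min P + min Q − 6.
P'(u) = 2u - 8 vanishes at u ∈ {4}; Q'(v) = 8(v - 4)(v + 1)(v + 3) vanishes at v ∈ {-3, -1, 4}.
Local minima of P (where P''>0): P(4)=-16. Local minima of Q: Q(-3)=-18, Q(4)=-704.
So the global minimum of g is P(4) + Q(4) − 6 = -16 − 704 − 6 = -726, attained at (4, 4).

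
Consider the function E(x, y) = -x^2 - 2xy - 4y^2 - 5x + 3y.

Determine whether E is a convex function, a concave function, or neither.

E is quadratic, so its Hessian is the constant matrix H = [[-2, -2], [-2, -8]].
det(H) = 12, tr(H) = -10.
det(H) > 0 and tr(H) < 0, so H is negative definite everywhere: concave.

concave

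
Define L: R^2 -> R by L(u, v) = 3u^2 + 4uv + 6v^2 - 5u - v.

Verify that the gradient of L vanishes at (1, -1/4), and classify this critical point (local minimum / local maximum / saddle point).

∇L = (6u + 4v - 5, 4u + 12v - 1); substituting (1, -1/4) gives ∇L = (0, 0), so (1, -1/4) is indeed a critical point.
The Hessian of L is constant: H = [[6, 4], [4, 12]].
det(H) = 6·12 − 4² = 56.
det(H) > 0 and tr(H) = 18 > 0, so H is positive definite and the point is a local minimum.

local minimum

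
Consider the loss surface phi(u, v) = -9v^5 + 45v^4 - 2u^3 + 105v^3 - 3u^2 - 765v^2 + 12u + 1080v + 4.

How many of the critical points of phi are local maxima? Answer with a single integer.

phi separates as a function of u plus a function of v, so ∇phi=0 decouples.
∂phi/∂u = -6(u - 1)(u + 2) = 0 at u ∈ {-2, 1}; ∂phi/∂v = -45(v - 4)(v - 2)(v - 1)(v + 3) = 0 at v ∈ {-3, 1, 2, 4}.
The Hessian is diagonal: diag(phi_uu, phi_vv). Second derivatives: phi_uu(-2)=18, phi_uu(1)=-18; phi_vv(-3)=6300, phi_vv(1)=-540, phi_vv(2)=450, phi_vv(4)=-1890.
Local maxima occur where both diagonal entries negative: (1, 1), (1, 4). Count: 2.

2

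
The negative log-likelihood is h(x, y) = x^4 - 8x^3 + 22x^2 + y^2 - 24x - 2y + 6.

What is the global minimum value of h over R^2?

h(x,y) separates as P(x) + Q(y) + 6, so its minimum is min P + min Q + 6.
P'(x) = 4(x - 3)(x - 2)(x - 1) vanishes at x ∈ {1, 2, 3}; Q'(y) = 2y - 2 vanishes at y ∈ {1}.
Local minima of P (where P''>0): P(1)=-9, P(3)=-9. Local minima of Q: Q(1)=-1.
So the global minimum of h is P(1) + Q(1) + 6 = -9 − 1 + 6 = -4, attained at (1, 1).

-4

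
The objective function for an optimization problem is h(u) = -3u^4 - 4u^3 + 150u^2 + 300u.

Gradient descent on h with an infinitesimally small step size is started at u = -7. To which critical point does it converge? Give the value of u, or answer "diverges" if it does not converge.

diverges

h'(u) = -12(u - 5)(u + 1)(u + 5), so h'(-7) = 1728.
Gradient descent moves in the -h' direction, i.e. u is decreasing.
There is no critical point below u=-7, and h' keeps the same sign, so the iterate runs off to −∞.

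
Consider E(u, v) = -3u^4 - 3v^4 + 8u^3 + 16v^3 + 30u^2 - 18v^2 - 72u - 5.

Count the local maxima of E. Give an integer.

4

E separates as a function of u plus a function of v, so ∇E=0 decouples.
∂E/∂u = -12(u - 3)(u - 1)(u + 2) = 0 at u ∈ {-2, 1, 3}; ∂E/∂v = -12v(v - 3)(v - 1) = 0 at v ∈ {0, 1, 3}.
The Hessian is diagonal: diag(E_uu, E_vv). Second derivatives: E_uu(-2)=-180, E_uu(1)=72, E_uu(3)=-120; E_vv(0)=-36, E_vv(1)=24, E_vv(3)=-72.
Local maxima occur where both diagonal entries negative: (-2, 0), (-2, 3), (3, 0), (3, 3). Count: 4.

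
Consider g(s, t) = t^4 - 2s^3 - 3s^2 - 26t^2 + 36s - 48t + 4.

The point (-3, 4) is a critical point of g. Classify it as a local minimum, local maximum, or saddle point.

local minimum

The mixed partial ∂²g/∂s∂t is 0, so the Hessian at any point is diag(g_ss, g_tt) = diag(-6(2s + 1), 4(3t^2 - 13)).
At (-3, 4): H = diag(30, 140).
Both eigenvalues are positive, so H is positive definite: a local minimum.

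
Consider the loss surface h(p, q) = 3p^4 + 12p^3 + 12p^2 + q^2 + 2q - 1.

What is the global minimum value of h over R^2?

-2

h(p,q) separates as A(p) + B(q) − 1, so its minimum is min A + min B − 1.
A'(p) = 12p(p + 1)(p + 2) vanishes at p ∈ {-2, -1, 0}; B'(q) = 2q + 2 vanishes at q ∈ {-1}.
Local minima of A (where A''>0): A(-2)=0, A(0)=0. Local minima of B: B(-1)=-1.
So the global minimum of h is A(-2) + B(-1) − 1 = 0 − 1 − 1 = -2, attained at (-2, -1).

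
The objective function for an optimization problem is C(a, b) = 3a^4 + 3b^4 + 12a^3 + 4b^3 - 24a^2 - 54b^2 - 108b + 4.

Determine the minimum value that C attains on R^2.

C(a,b) separates as P(a) + Q(b) + 4, so its minimum is min P + min Q + 4.
P'(a) = 12a(a - 1)(a + 4) vanishes at a ∈ {-4, 0, 1}; Q'(b) = 12(b - 3)(b + 1)(b + 3) vanishes at b ∈ {-3, -1, 3}.
Local minima of P (where P''>0): P(-4)=-384, P(1)=-9. Local minima of Q: Q(-3)=-27, Q(3)=-459.
So the global minimum of C is P(-4) + Q(3) + 4 = -384 − 459 + 4 = -839, attained at (-4, 3).

-839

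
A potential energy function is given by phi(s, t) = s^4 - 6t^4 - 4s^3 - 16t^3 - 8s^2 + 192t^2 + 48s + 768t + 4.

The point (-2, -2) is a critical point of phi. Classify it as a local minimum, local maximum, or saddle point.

The mixed partial ∂²phi/∂s∂t is 0, so the Hessian at any point is diag(phi_ss, phi_tt) = diag(4(3s^2 - 6s - 4), 24(-3t^2 - 4t + 16)).
At (-2, -2): H = diag(80, 288).
Both eigenvalues are positive, so H is positive definite: a local minimum.

local minimum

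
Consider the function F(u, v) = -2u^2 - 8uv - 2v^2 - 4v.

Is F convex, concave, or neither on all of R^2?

F is quadratic, so its Hessian is the constant matrix H = [[-4, -8], [-8, -4]].
det(H) = -48, tr(H) = -8.
det(H) < 0, so H is indefinite: neither convex nor concave.

neither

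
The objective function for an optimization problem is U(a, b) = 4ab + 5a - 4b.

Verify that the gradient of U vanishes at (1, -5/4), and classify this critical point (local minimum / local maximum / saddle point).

saddle point

∇U = (4b + 5, 4a - 4); substituting (1, -5/4) gives ∇U = (0, 0), so (1, -5/4) is indeed a critical point.
The Hessian of U is constant: H = [[0, 4], [4, 0]].
det(H) = 0·0 − 4² = -16.
Since det(H) < 0, H is indefinite and the critical point is a saddle point.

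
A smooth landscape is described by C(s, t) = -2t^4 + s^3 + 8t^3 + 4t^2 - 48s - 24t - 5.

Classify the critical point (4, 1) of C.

The mixed partial ∂²C/∂s∂t is 0, so the Hessian at any point is diag(C_ss, C_tt) = diag(6s, 8(-3t^2 + 6t + 1)).
At (4, 1): H = diag(24, 32).
Both eigenvalues are positive, so H is positive definite: a local minimum.

local minimum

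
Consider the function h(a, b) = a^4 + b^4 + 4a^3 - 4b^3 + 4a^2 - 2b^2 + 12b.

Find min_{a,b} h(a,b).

h(a,b) separates as P(a) + Q(b), so its minimum is min P + min Q.
P'(a) = 4a(a + 1)(a + 2) vanishes at a ∈ {-2, -1, 0}; Q'(b) = 4(b - 3)(b - 1)(b + 1) vanishes at b ∈ {-1, 1, 3}.
Local minima of P (where P''>0): P(-2)=0, P(0)=0. Local minima of Q: Q(-1)=-9, Q(3)=-9.
So the global minimum of h is P(-2) + Q(-1) = 0 − 9 = -9, attained at (-2, -1).

-9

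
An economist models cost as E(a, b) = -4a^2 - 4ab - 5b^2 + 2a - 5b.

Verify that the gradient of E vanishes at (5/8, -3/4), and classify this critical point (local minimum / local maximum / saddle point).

∇E = (-8a - 4b + 2, -4a - 10b - 5); substituting (5/8, -3/4) gives ∇E = (0, 0), so (5/8, -3/4) is indeed a critical point.
The Hessian of E is constant: H = [[-8, -4], [-4, -10]].
det(H) = (-8)·(-10) − (-4)² = 64.
det(H) > 0 and tr(H) = -18 < 0, so H is negative definite and the point is a local maximum.

local maximum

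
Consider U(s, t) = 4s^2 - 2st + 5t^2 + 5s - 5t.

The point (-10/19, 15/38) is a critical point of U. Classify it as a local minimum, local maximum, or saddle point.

The Hessian of U is constant: H = [[8, -2], [-2, 10]].
det(H) = 8·10 − (-2)² = 76.
det(H) > 0 and tr(H) = 18 > 0, so H is positive definite and the point is a local minimum.

local minimum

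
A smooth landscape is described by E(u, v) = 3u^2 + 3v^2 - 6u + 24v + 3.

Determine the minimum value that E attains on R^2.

E(u,v) separates as P(u) + Q(v) + 3, so its minimum is min P + min Q + 3.
P'(u) = 6u - 6 vanishes at u ∈ {1}; Q'(v) = 6v + 24 vanishes at v ∈ {-4}.
Local minima of P (where P''>0): P(1)=-3. Local minima of Q: Q(-4)=-48.
So the global minimum of E is P(1) + Q(-4) + 3 = -3 − 48 + 3 = -48, attained at (1, -4).

-48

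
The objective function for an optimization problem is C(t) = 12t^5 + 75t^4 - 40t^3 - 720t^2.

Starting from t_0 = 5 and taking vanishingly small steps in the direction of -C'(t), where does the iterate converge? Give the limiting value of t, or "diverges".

2

C'(t) = 60t(t - 2)(t + 3)(t + 4), so C'(5) = 64800.
Gradient descent moves in the -C' direction, i.e. t is decreasing.
The nearest critical point in that direction is t = 2, where C'' = 3600 > 0 (a local minimum). The iterate converges there.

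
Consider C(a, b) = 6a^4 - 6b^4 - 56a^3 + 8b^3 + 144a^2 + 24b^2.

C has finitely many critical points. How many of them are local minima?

C separates as a function of a plus a function of b, so ∇C=0 decouples.
∂C/∂a = 24a(a - 4)(a - 3) = 0 at a ∈ {0, 3, 4}; ∂C/∂b = -24b(b - 2)(b + 1) = 0 at b ∈ {-1, 0, 2}.
The Hessian is diagonal: diag(C_aa, C_bb). Second derivatives: C_aa(0)=288, C_aa(3)=-72, C_aa(4)=96; C_bb(-1)=-72, C_bb(0)=48, C_bb(2)=-144.
Local minima occur where both diagonal entries positive: (0, 0), (4, 0). Count: 2.

2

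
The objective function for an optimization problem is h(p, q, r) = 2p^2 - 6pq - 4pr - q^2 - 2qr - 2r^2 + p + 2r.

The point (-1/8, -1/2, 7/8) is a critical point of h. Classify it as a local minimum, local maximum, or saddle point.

saddle point

The Hessian is constant: H = [[4, -6, -4], [-6, -2, -2], [-4, -2, -4]].
Leading principal minors: Δ₁ = 4, Δ₂ = -44, Δ₃ = 96.
The minors fit neither the all-positive nor the alternating-sign pattern, so H is indefinite: a saddle point.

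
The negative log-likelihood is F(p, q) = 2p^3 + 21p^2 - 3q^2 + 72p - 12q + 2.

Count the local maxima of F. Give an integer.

F separates as a function of p plus a function of q, so ∇F=0 decouples.
∂F/∂p = 6(p + 3)(p + 4) = 0 at p ∈ {-4, -3}; ∂F/∂q = -6(q + 2) = 0 at q ∈ {-2}.
The Hessian is diagonal: diag(F_pp, F_qq). Second derivatives: F_pp(-4)=-6, F_pp(-3)=6; F_qq(-2)=-6.
Local maxima occur where both diagonal entries negative: (-4, -2). Count: 1.

1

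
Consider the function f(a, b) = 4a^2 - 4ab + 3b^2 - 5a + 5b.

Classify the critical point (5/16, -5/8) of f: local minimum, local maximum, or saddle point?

local minimum

The Hessian of f is constant: H = [[8, -4], [-4, 6]].
det(H) = 8·6 − (-4)² = 32.
det(H) > 0 and tr(H) = 14 > 0, so H is positive definite and the point is a local minimum.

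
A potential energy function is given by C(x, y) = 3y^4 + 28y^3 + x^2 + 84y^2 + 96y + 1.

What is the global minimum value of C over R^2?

C(x,y) separates as P(x) + Q(y) + 1, so its minimum is min P + min Q + 1.
P'(x) = 2x vanishes at x ∈ {0}; Q'(y) = 12(y + 1)(y + 2)(y + 4) vanishes at y ∈ {-4, -2, -1}.
Local minima of P (where P''>0): P(0)=0. Local minima of Q: Q(-4)=-64, Q(-1)=-37.
So the global minimum of C is P(0) + Q(-4) + 1 = 0 − 64 + 1 = -63, attained at (0, -4).

-63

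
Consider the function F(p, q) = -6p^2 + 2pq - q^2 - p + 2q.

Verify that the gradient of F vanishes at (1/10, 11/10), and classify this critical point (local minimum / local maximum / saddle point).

∇F = (-12p + 2q - 1, 2p - 2q + 2); substituting (1/10, 11/10) gives ∇F = (0, 0), so (1/10, 11/10) is indeed a critical point.
The Hessian of F is constant: H = [[-12, 2], [2, -2]].
det(H) = (-12)·(-2) − 2² = 20.
det(H) > 0 and tr(H) = -14 < 0, so H is negative definite and the point is a local maximum.

local maximum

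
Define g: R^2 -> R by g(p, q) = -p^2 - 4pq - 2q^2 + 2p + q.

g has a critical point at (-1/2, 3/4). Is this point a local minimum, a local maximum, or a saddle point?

The Hessian of g is constant: H = [[-2, -4], [-4, -4]].
det(H) = (-2)·(-4) − (-4)² = -8.
Since det(H) < 0, H is indefinite and the critical point is a saddle point.

saddle point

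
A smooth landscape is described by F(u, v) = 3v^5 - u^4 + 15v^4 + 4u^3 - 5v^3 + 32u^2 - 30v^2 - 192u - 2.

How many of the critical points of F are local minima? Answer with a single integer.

2

F separates as a function of u plus a function of v, so ∇F=0 decouples.
∂F/∂u = -4(u - 4)(u - 3)(u + 4) = 0 at u ∈ {-4, 3, 4}; ∂F/∂v = 15v(v - 1)(v + 1)(v + 4) = 0 at v ∈ {-4, -1, 0, 1}.
The Hessian is diagonal: diag(F_uu, F_vv). Second derivatives: F_uu(-4)=-224, F_uu(3)=28, F_uu(4)=-32; F_vv(-4)=-900, F_vv(-1)=90, F_vv(0)=-60, F_vv(1)=150.
Local minima occur where both diagonal entries positive: (3, -1), (3, 1). Count: 2.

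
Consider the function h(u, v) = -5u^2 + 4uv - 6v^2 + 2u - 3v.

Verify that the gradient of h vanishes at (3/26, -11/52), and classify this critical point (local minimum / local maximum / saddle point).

∇h = (-10u + 4v + 2, 4u - 12v - 3); substituting (3/26, -11/52) gives ∇h = (0, 0), so (3/26, -11/52) is indeed a critical point.
The Hessian of h is constant: H = [[-10, 4], [4, -12]].
det(H) = (-10)·(-12) − 4² = 104.
det(H) > 0 and tr(H) = -22 < 0, so H is negative definite and the point is a local maximum.

local maximum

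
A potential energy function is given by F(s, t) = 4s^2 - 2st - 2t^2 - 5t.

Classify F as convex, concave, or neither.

neither

F is quadratic, so its Hessian is the constant matrix H = [[8, -2], [-2, -4]].
det(H) = -36, tr(H) = 4.
det(H) < 0, so H is indefinite: neither convex nor concave.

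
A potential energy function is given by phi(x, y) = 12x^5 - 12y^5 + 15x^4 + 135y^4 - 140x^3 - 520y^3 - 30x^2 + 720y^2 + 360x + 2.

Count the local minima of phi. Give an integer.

4

phi separates as a function of x plus a function of y, so ∇phi=0 decouples.
∂phi/∂x = 60(x - 2)(x - 1)(x + 1)(x + 3) = 0 at x ∈ {-3, -1, 1, 2}; ∂phi/∂y = -60y(y - 4)(y - 3)(y - 2) = 0 at y ∈ {0, 2, 3, 4}.
The Hessian is diagonal: diag(phi_xx, phi_yy). Second derivatives: phi_xx(-3)=-2400, phi_xx(-1)=720, phi_xx(1)=-480, phi_xx(2)=900; phi_yy(0)=1440, phi_yy(2)=-240, phi_yy(3)=180, phi_yy(4)=-480.
Local minima occur where both diagonal entries positive: (-1, 0), (-1, 3), (2, 0), (2, 3). Count: 4.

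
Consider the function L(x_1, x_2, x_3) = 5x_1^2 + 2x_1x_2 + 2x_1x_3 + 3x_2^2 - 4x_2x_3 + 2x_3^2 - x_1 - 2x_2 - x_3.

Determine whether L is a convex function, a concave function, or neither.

convex

L is quadratic, so its Hessian is the constant matrix H = [[10, 2, 2], [2, 6, -4], [2, -4, 4]].
Leading principal minors: 10, 56, 8.
All positive ⇒ H ≻ 0 ⇒ convex.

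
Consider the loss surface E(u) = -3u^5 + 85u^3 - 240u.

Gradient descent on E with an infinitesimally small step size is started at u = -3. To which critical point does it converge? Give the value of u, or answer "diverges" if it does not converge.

E'(u) = -15(u - 4)(u - 1)(u + 1)(u + 4), so E'(-3) = 840.
Gradient descent moves in the -E' direction, i.e. u is decreasing.
The nearest critical point in that direction is u = -4, where E'' = 1800 > 0 (a local minimum). The iterate converges there.

-4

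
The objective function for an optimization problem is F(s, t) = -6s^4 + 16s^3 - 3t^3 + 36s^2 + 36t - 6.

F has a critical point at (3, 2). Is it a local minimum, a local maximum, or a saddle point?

The mixed partial ∂²F/∂s∂t is 0, so the Hessian at any point is diag(F_ss, F_tt) = diag(24(-3s^2 + 4s + 3), -18t).
At (3, 2): H = diag(-288, -36).
Both eigenvalues are negative, so H is negative definite: a local maximum.

local maximum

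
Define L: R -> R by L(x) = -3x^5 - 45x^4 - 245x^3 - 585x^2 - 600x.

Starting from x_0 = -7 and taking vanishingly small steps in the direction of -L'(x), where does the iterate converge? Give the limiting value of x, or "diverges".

-5

L'(x) = -15(x + 1)(x + 2)(x + 4)(x + 5), so L'(-7) = -2700.
Gradient descent moves in the -L' direction, i.e. x is increasing.
The nearest critical point in that direction is x = -5, where L'' = 180 > 0 (a local minimum). The iterate converges there.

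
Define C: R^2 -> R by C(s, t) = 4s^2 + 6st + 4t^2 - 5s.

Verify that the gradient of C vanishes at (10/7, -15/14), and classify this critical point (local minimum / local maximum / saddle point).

∇C = (8s + 6t - 5, 6s + 8t); substituting (10/7, -15/14) gives ∇C = (0, 0), so (10/7, -15/14) is indeed a critical point.
The Hessian of C is constant: H = [[8, 6], [6, 8]].
det(H) = 8·8 − 6² = 28.
det(H) > 0 and tr(H) = 16 > 0, so H is positive definite and the point is a local minimum.

local minimum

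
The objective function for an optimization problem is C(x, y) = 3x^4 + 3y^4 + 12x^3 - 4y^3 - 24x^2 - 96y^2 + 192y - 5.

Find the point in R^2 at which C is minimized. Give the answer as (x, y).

C(x,y) separates as P(x) + Q(y) − 5, so its minimum is min P + min Q − 5.
P'(x) = 12x(x - 1)(x + 4) vanishes at x ∈ {-4, 0, 1}; Q'(y) = 12(y - 4)(y - 1)(y + 4) vanishes at y ∈ {-4, 1, 4}.
Local minima of P (where P''>0): P(-4)=-384, P(1)=-9. Local minima of Q: Q(-4)=-1280, Q(4)=-256.
So the global minimum of C is P(-4) + Q(-4) − 5 = -384 − 1280 − 5 = -1669, attained at (-4, -4).

(-4, -4)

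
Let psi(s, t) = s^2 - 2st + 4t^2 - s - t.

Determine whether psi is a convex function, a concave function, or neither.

psi is quadratic, so its Hessian is the constant matrix H = [[2, -2], [-2, 8]].
det(H) = 12, tr(H) = 10.
det(H) > 0 and tr(H) > 0, so H is positive definite everywhere: convex.

convex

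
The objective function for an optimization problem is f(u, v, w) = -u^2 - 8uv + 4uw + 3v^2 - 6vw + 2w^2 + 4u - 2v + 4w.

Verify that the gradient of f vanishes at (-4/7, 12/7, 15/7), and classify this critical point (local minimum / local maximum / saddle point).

saddle point

∇f = (-2u - 8v + 4w + 4, -8u + 6v - 6w - 2, 4u - 6v + 4w + 4); substituting (-4/7, 12/7, 15/7) gives ∇f = (0, 0, 0), so (-4/7, 12/7, 15/7) is indeed a critical point.
The Hessian is constant: H = [[-2, -8, 4], [-8, 6, -6], [4, -6, 4]].
Leading principal minors: Δ₁ = -2, Δ₂ = -76, Δ₃ = 56.
The minors fit neither the all-positive nor the alternating-sign pattern, so H is indefinite: a saddle point.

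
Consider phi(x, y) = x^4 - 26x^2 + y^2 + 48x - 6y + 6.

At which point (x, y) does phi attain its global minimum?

(-4, 3)

phi(x,y) separates as P(x) + Q(y) + 6, so its minimum is min P + min Q + 6.
P'(x) = 4(x - 3)(x - 1)(x + 4) vanishes at x ∈ {-4, 1, 3}; Q'(y) = 2y - 6 vanishes at y ∈ {3}.
Local minima of P (where P''>0): P(-4)=-352, P(3)=-9. Local minima of Q: Q(3)=-9.
So the global minimum of phi is P(-4) + Q(3) + 6 = -352 − 9 + 6 = -355, attained at (-4, 3).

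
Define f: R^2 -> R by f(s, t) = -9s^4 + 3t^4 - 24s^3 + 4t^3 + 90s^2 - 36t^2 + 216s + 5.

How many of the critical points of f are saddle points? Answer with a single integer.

5

f separates as a function of s plus a function of t, so ∇f=0 decouples.
∂f/∂s = -36(s - 2)(s + 1)(s + 3) = 0 at s ∈ {-3, -1, 2}; ∂f/∂t = 12t(t - 2)(t + 3) = 0 at t ∈ {-3, 0, 2}.
The Hessian is diagonal: diag(f_ss, f_tt). Second derivatives: f_ss(-3)=-360, f_ss(-1)=216, f_ss(2)=-540; f_tt(-3)=180, f_tt(0)=-72, f_tt(2)=120.
Saddle points occur where the two diagonal entries have opposite signs: (-3, -3), (-3, 2), (-1, 0), (2, -3), (2, 2). Count: 5.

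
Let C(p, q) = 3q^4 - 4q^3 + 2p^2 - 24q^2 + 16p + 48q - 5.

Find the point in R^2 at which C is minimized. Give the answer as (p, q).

C(p,q) separates as A(p) + B(q) − 5, so its minimum is min A + min B − 5.
A'(p) = 4p + 16 vanishes at p ∈ {-4}; B'(q) = 12(q - 2)(q - 1)(q + 2) vanishes at q ∈ {-2, 1, 2}.
Local minima of A (where A''>0): A(-4)=-32. Local minima of B: B(-2)=-112, B(2)=16.
So the global minimum of C is A(-4) + B(-2) − 5 = -32 − 112 − 5 = -149, attained at (-4, -2).

(-4, -2)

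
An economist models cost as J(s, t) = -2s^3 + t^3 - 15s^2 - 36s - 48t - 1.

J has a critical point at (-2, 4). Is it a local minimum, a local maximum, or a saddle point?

The mixed partial ∂²J/∂s∂t is 0, so the Hessian at any point is diag(J_ss, J_tt) = diag(-6(2s + 5), 6t).
At (-2, 4): H = diag(-6, 24).
The eigenvalues have opposite signs, so H is indefinite: a saddle point.

saddle point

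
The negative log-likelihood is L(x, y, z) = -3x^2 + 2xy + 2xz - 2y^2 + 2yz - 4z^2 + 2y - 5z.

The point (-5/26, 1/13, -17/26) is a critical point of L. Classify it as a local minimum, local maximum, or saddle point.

local maximum

The Hessian is constant: H = [[-6, 2, 2], [2, -4, 2], [2, 2, -8]].
Leading principal minors: Δ₁ = -6, Δ₂ = 20, Δ₃ = -104.
The minors alternate sign starting negative (−, +, −), so H is negative definite: a local maximum.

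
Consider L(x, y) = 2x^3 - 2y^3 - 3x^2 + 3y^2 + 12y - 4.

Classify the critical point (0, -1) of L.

saddle point

The mixed partial ∂²L/∂x∂y is 0, so the Hessian at any point is diag(L_xx, L_yy) = diag(6(2x - 1), 6(-2y + 1)).
At (0, -1): H = diag(-6, 18).
The eigenvalues have opposite signs, so H is indefinite: a saddle point.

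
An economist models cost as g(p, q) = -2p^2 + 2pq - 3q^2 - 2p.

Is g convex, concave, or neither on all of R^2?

g is quadratic, so its Hessian is the constant matrix H = [[-4, 2], [2, -6]].
det(H) = 20, tr(H) = -10.
det(H) > 0 and tr(H) < 0, so H is negative definite everywhere: concave.

concave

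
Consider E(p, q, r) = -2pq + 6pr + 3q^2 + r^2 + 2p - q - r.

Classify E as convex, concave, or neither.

neither

E is quadratic, so its Hessian is the constant matrix H = [[0, -2, 6], [-2, 6, 0], [6, 0, 2]].
Leading principal minors: 0, -4, -224.
Neither pattern holds ⇒ H is indefinite ⇒ neither convex nor concave.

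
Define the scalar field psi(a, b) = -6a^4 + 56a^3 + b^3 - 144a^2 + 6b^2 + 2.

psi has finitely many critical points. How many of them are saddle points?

psi separates as a function of a plus a function of b, so ∇psi=0 decouples.
∂psi/∂a = -24a(a - 4)(a - 3) = 0 at a ∈ {0, 3, 4}; ∂psi/∂b = 3b(b + 4) = 0 at b ∈ {-4, 0}.
The Hessian is diagonal: diag(psi_aa, psi_bb). Second derivatives: psi_aa(0)=-288, psi_aa(3)=72, psi_aa(4)=-96; psi_bb(-4)=-12, psi_bb(0)=12.
Saddle points occur where the two diagonal entries have opposite signs: (0, 0), (3, -4), (4, 0). Count: 3.

3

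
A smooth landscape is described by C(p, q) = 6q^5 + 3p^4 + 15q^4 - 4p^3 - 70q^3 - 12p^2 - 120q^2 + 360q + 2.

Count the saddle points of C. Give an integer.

6

C separates as a function of p plus a function of q, so ∇C=0 decouples.
∂C/∂p = 12p(p - 2)(p + 1) = 0 at p ∈ {-1, 0, 2}; ∂C/∂q = 30(q - 2)(q - 1)(q + 2)(q + 3) = 0 at q ∈ {-3, -2, 1, 2}.
The Hessian is diagonal: diag(C_pp, C_qq). Second derivatives: C_pp(-1)=36, C_pp(0)=-24, C_pp(2)=72; C_qq(-3)=-600, C_qq(-2)=360, C_qq(1)=-360, C_qq(2)=600.
Saddle points occur where the two diagonal entries have opposite signs: (-1, -3), (-1, 1), (0, -2), (0, 2), (2, -3), (2, 1). Count: 6.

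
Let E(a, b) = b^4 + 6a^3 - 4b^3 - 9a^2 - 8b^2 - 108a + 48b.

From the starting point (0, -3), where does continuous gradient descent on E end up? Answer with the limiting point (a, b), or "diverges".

E is separable, so gradient descent decouples: a follows -∂E/∂a, b follows -∂E/∂b.
∂E/∂a = 18(a - 3)(a + 2); at a=0 this is -108, so a increases.
∂E/∂b = 4(b - 3)(b - 2)(b + 2); at b=-3 this is -120, so b increases.
a converges to its nearest critical value 3 (a local min of the a-part); b converges to -2. The iterate converges to (3, -2).

(3, -2)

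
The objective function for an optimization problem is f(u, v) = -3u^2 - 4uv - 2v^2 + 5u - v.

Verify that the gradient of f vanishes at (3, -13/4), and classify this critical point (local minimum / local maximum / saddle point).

local maximum

∇f = (-6u - 4v + 5, -4u - 4v - 1); substituting (3, -13/4) gives ∇f = (0, 0), so (3, -13/4) is indeed a critical point.
The Hessian of f is constant: H = [[-6, -4], [-4, -4]].
det(H) = (-6)·(-4) − (-4)² = 8.
det(H) > 0 and tr(H) = -10 < 0, so H is negative definite and the point is a local maximum.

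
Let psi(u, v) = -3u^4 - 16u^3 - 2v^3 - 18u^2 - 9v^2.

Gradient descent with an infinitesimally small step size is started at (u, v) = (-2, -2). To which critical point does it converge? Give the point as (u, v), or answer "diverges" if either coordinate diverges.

(-1, -3)

psi is separable, so gradient descent decouples: u follows -∂psi/∂u, v follows -∂psi/∂v.
∂psi/∂u = -12u(u + 1)(u + 3); at u=-2 this is -24, so u increases.
∂psi/∂v = -6v(v + 3); at v=-2 this is 12, so v decreases.
u converges to its nearest critical value -1 (a local min of the u-part); v converges to -3. The iterate converges to (-1, -3).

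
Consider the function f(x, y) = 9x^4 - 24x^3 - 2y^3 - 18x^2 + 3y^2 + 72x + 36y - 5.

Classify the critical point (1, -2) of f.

The mixed partial ∂²f/∂x∂y is 0, so the Hessian at any point is diag(f_xx, f_yy) = diag(36(3x^2 - 4x - 1), 6(-2y + 1)).
At (1, -2): H = diag(-72, 30).
The eigenvalues have opposite signs, so H is indefinite: a saddle point.

saddle point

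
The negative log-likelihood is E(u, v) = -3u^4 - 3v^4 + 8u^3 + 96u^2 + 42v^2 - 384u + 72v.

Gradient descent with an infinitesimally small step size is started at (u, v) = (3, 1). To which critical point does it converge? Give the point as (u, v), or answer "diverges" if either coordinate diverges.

E is separable, so gradient descent decouples: u follows -∂E/∂u, v follows -∂E/∂v.
∂E/∂u = -12(u - 4)(u - 2)(u + 4); at u=3 this is 84, so u decreases.
∂E/∂v = -12(v - 3)(v + 1)(v + 2); at v=1 this is 144, so v decreases.
u converges to its nearest critical value 2 (a local min of the u-part); v converges to -1. The iterate converges to (2, -1).

(2, -1)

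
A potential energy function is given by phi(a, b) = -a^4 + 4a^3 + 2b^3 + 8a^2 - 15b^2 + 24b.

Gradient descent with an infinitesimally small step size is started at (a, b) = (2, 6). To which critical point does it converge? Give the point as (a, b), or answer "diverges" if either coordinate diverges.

(0, 4)

phi is separable, so gradient descent decouples: a follows -∂phi/∂a, b follows -∂phi/∂b.
∂phi/∂a = -4a(a - 4)(a + 1); at a=2 this is 48, so a decreases.
∂phi/∂b = 6(b - 4)(b - 1); at b=6 this is 60, so b decreases.
a converges to its nearest critical value 0 (a local min of the a-part); b converges to 4. The iterate converges to (0, 4).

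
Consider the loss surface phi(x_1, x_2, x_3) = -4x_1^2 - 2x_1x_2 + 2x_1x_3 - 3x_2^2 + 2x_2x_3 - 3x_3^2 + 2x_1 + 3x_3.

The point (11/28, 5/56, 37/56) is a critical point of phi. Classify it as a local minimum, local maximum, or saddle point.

local maximum

The Hessian is constant: H = [[-8, -2, 2], [-2, -6, 2], [2, 2, -6]].
Leading principal minors: Δ₁ = -8, Δ₂ = 44, Δ₃ = -224.
The minors alternate sign starting negative (−, +, −), so H is negative definite: a local maximum.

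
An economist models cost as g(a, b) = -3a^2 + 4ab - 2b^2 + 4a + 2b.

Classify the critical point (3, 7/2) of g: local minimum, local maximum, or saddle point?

local maximum

The Hessian of g is constant: H = [[-6, 4], [4, -4]].
det(H) = (-6)·(-4) − 4² = 8.
det(H) > 0 and tr(H) = -10 < 0, so H is negative definite and the point is a local maximum.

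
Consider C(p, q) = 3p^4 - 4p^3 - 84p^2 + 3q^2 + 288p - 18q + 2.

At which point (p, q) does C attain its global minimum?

(-4, 3)

C(p,q) separates as A(p) + B(q) + 2, so its minimum is min A + min B + 2.
A'(p) = 12(p - 3)(p - 2)(p + 4) vanishes at p ∈ {-4, 2, 3}; B'(q) = 6q - 18 vanishes at q ∈ {3}.
Local minima of A (where A''>0): A(-4)=-1472, A(3)=243. Local minima of B: B(3)=-27.
So the global minimum of C is A(-4) + B(3) + 2 = -1472 − 27 + 2 = -1497, attained at (-4, 3).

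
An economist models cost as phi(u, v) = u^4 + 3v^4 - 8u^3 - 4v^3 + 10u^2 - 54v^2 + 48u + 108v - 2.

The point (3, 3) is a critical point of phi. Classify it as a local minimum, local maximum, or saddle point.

The mixed partial ∂²phi/∂u∂v is 0, so the Hessian at any point is diag(phi_uu, phi_vv) = diag(4(3u^2 - 12u + 5), 12(3v^2 - 2v - 9)).
At (3, 3): H = diag(-16, 144).
The eigenvalues have opposite signs, so H is indefinite: a saddle point.

saddle point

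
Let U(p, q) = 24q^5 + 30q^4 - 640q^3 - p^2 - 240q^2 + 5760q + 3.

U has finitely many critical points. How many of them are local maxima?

2

U separates as a function of p plus a function of q, so ∇U=0 decouples.
∂U/∂p = -2p = 0 at p ∈ {0}; ∂U/∂q = 120(q - 3)(q - 2)(q + 2)(q + 4) = 0 at q ∈ {-4, -2, 2, 3}.
The Hessian is diagonal: diag(U_pp, U_qq). Second derivatives: U_pp(0)=-2; U_qq(-4)=-10080, U_qq(-2)=4800, U_qq(2)=-2880, U_qq(3)=4200.
Local maxima occur where both diagonal entries negative: (0, -4), (0, 2). Count: 2.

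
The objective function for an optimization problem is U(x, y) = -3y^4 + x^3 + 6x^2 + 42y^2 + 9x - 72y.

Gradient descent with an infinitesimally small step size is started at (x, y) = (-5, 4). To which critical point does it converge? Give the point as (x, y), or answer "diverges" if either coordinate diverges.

U is separable, so gradient descent decouples: x follows -∂U/∂x, y follows -∂U/∂y.
∂U/∂x = 3(x + 1)(x + 3); at x=-5 this is 24, so x decreases.
∂U/∂y = -12(y - 2)(y - 1)(y + 3); at y=4 this is -504, so y increases.
The x-coordinate has no critical point in that direction and runs off to infinity.

diverges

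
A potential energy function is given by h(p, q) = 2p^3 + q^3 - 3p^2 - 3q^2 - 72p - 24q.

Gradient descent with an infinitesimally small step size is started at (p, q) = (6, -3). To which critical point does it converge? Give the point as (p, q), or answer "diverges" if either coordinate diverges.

diverges

h is separable, so gradient descent decouples: p follows -∂h/∂p, q follows -∂h/∂q.
∂h/∂p = 6(p - 4)(p + 3); at p=6 this is 108, so p decreases.
∂h/∂q = 3(q - 4)(q + 2); at q=-3 this is 21, so q decreases.
The q-coordinate has no critical point in that direction and runs off to infinity.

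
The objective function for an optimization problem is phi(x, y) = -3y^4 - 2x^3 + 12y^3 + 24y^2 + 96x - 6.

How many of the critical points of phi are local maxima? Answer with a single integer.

2

phi separates as a function of x plus a function of y, so ∇phi=0 decouples.
∂phi/∂x = -6(x - 4)(x + 4) = 0 at x ∈ {-4, 4}; ∂phi/∂y = -12y(y - 4)(y + 1) = 0 at y ∈ {-1, 0, 4}.
The Hessian is diagonal: diag(phi_xx, phi_yy). Second derivatives: phi_xx(-4)=48, phi_xx(4)=-48; phi_yy(-1)=-60, phi_yy(0)=48, phi_yy(4)=-240.
Local maxima occur where both diagonal entries negative: (4, -1), (4, 4). Count: 2.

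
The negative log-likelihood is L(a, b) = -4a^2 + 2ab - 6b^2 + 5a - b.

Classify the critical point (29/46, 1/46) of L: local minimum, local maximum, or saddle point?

local maximum

The Hessian of L is constant: H = [[-8, 2], [2, -12]].
det(H) = (-8)·(-12) − 2² = 92.
det(H) > 0 and tr(H) = -20 < 0, so H is negative definite and the point is a local maximum.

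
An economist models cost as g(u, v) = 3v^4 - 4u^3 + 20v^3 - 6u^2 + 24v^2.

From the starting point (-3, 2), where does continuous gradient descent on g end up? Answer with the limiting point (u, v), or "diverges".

(-1, 0)

g is separable, so gradient descent decouples: u follows -∂g/∂u, v follows -∂g/∂v.
∂g/∂u = -12u(u + 1); at u=-3 this is -72, so u increases.
∂g/∂v = 12v(v + 1)(v + 4); at v=2 this is 432, so v decreases.
u converges to its nearest critical value -1 (a local min of the u-part); v converges to 0. The iterate converges to (-1, 0).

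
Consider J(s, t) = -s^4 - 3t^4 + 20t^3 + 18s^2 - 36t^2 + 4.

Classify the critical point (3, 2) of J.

saddle point

The mixed partial ∂²J/∂s∂t is 0, so the Hessian at any point is diag(J_ss, J_tt) = diag(12(-s^2 + 3), 12(-3t^2 + 10t - 6)).
At (3, 2): H = diag(-72, 24).
The eigenvalues have opposite signs, so H is indefinite: a saddle point.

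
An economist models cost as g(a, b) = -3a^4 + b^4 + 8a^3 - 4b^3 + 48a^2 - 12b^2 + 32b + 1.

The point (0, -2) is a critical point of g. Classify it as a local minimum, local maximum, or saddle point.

local minimum

The mixed partial ∂²g/∂a∂b is 0, so the Hessian at any point is diag(g_aa, g_bb) = diag(12(-3a^2 + 4a + 8), 12(b^2 - 2b - 2)).
At (0, -2): H = diag(96, 72).
Both eigenvalues are positive, so H is positive definite: a local minimum.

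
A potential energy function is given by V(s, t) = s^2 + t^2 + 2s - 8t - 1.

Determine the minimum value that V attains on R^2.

V(s,t) separates as P(s) + Q(t) − 1, so its minimum is min P + min Q − 1.
P'(s) = 2s + 2 vanishes at s ∈ {-1}; Q'(t) = 2(t - 4) vanishes at t ∈ {4}.
Local minima of P (where P''>0): P(-1)=-1. Local minima of Q: Q(4)=-16.
So the global minimum of V is P(-1) + Q(4) − 1 = -1 − 16 − 1 = -18, attained at (-1, 4).

-18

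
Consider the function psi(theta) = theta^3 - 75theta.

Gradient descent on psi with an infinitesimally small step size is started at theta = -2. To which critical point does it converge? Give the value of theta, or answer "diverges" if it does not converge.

5

psi'(theta) = 3(theta - 5)(theta + 5), so psi'(-2) = -63.
Gradient descent moves in the -psi' direction, i.e. theta is increasing.
The nearest critical point in that direction is theta = 5, where psi'' = 30 > 0 (a local minimum). The iterate converges there.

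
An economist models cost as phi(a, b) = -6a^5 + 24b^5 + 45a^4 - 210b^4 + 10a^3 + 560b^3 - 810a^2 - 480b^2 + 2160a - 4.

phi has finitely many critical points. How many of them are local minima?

phi separates as a function of a plus a function of b, so ∇phi=0 decouples.
∂phi/∂a = -30(a - 4)(a - 3)(a - 2)(a + 3) = 0 at a ∈ {-3, 2, 3, 4}; ∂phi/∂b = 120b(b - 4)(b - 2)(b - 1) = 0 at b ∈ {0, 1, 2, 4}.
The Hessian is diagonal: diag(phi_aa, phi_bb). Second derivatives: phi_aa(-3)=6300, phi_aa(2)=-300, phi_aa(3)=180, phi_aa(4)=-420; phi_bb(0)=-960, phi_bb(1)=360, phi_bb(2)=-480, phi_bb(4)=2880.
Local minima occur where both diagonal entries positive: (-3, 1), (-3, 4), (3, 1), (3, 4). Count: 4.

4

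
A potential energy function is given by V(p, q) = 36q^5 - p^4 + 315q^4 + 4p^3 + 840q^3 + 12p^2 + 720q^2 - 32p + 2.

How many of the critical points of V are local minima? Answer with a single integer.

2

V separates as a function of p plus a function of q, so ∇V=0 decouples.
∂V/∂p = -4(p - 4)(p - 1)(p + 2) = 0 at p ∈ {-2, 1, 4}; ∂V/∂q = 180q(q + 1)(q + 2)(q + 4) = 0 at q ∈ {-4, -2, -1, 0}.
The Hessian is diagonal: diag(V_pp, V_qq). Second derivatives: V_pp(-2)=-72, V_pp(1)=36, V_pp(4)=-72; V_qq(-4)=-4320, V_qq(-2)=720, V_qq(-1)=-540, V_qq(0)=1440.
Local minima occur where both diagonal entries positive: (1, -2), (1, 0). Count: 2.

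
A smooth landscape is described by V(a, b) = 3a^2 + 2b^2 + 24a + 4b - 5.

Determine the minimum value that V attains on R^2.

V(a,b) separates as P(a) + Q(b) − 5, so its minimum is min P + min Q − 5.
P'(a) = 6a + 24 vanishes at a ∈ {-4}; Q'(b) = 4b + 4 vanishes at b ∈ {-1}.
Local minima of P (where P''>0): P(-4)=-48. Local minima of Q: Q(-1)=-2.
So the global minimum of V is P(-4) + Q(-1) − 5 = -48 − 2 − 5 = -55, attained at (-4, -1).

-55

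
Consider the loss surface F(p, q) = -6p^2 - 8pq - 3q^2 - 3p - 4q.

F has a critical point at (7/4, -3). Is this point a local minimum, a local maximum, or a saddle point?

local maximum

The Hessian of F is constant: H = [[-12, -8], [-8, -6]].
det(H) = (-12)·(-6) − (-8)² = 8.
det(H) > 0 and tr(H) = -18 < 0, so H is negative definite and the point is a local maximum.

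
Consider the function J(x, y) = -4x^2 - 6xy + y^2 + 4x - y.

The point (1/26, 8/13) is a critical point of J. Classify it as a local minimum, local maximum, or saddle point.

The Hessian of J is constant: H = [[-8, -6], [-6, 2]].
det(H) = (-8)·2 − (-6)² = -52.
Since det(H) < 0, H is indefinite and the critical point is a saddle point.

saddle point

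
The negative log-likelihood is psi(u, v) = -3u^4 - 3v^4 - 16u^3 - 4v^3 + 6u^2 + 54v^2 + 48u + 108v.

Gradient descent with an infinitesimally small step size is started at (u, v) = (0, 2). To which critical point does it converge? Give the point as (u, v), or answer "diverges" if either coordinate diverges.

(-1, -1)

psi is separable, so gradient descent decouples: u follows -∂psi/∂u, v follows -∂psi/∂v.
∂psi/∂u = -12(u - 1)(u + 1)(u + 4); at u=0 this is 48, so u decreases.
∂psi/∂v = -12(v - 3)(v + 1)(v + 3); at v=2 this is 180, so v decreases.
u converges to its nearest critical value -1 (a local min of the u-part); v converges to -1. The iterate converges to (-1, -1).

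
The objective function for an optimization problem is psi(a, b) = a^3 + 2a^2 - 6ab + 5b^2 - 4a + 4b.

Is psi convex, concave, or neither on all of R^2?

The term a^3 is cubic, so the Hessian is not constant.
∂²psi/∂a² = 6a + 4, which takes both signs as a varies (negative for sufficiently negative a). A diagonal entry of the Hessian changing sign means the Hessian is neither positive- nor negative-semidefinite on all of R^2.

neither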